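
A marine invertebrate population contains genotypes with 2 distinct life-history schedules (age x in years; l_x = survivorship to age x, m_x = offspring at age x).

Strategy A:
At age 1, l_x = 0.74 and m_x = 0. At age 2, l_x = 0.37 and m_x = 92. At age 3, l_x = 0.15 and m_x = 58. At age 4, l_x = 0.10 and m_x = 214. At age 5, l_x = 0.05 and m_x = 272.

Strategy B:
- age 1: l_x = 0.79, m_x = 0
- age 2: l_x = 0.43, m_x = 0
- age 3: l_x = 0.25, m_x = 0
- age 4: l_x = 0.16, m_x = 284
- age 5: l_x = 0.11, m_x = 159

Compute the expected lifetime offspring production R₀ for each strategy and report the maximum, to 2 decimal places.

Strategy A: R₀ = 0.74×0 + 0.37×92 + 0.15×58 + 0.10×214 + 0.05×272 = 77.7400
Strategy B: R₀ = 0.79×0 + 0.43×0 + 0.25×0 + 0.16×284 + 0.11×159 = 62.9300
Highest R₀: strategy A with 77.7400.

77.74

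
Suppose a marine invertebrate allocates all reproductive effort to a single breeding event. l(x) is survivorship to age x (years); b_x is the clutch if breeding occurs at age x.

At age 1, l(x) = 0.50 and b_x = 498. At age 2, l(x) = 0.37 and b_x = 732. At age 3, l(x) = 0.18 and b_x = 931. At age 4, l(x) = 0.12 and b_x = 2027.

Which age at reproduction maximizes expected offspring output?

Expected offspring if breeding at age x = l(x) × b_x:
  age 1: 0.50 × 498 = 249.000
  age 2: 0.37 × 732 = 270.840
  age 3: 0.18 × 931 = 167.580
  age 4: 0.12 × 2027 = 243.240
Maximum at age 2 (270.840).

2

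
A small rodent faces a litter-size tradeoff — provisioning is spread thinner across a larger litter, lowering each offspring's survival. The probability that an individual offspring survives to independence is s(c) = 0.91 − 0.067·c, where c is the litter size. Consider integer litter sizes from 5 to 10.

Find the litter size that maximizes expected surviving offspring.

Expected surviving offspring = c × s(c):
  c=5: 5 × 0.575 = 2.875
  c=6: 6 × 0.508 = 3.048
  c=7: 7 × 0.441 = 3.087
  c=8: 8 × 0.374 = 2.992
  c=9: 9 × 0.307 = 2.763
  c=10: 10 × 0.240 = 2.400
Maximum at c = 7 (3.087 surviving offspring).

7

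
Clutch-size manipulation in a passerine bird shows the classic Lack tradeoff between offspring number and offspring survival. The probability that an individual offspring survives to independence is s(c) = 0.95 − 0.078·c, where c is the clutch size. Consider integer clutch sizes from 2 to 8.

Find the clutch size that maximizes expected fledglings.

6

Expected fledglings = c × s(c):
  c=2: 2 × 0.794 = 1.588
  c=3: 3 × 0.716 = 2.148
  c=4: 4 × 0.638 = 2.552
  c=5: 5 × 0.560 = 2.800
  c=6: 6 × 0.482 = 2.892
  c=7: 7 × 0.404 = 2.828
  c=8: 8 × 0.326 = 2.608
Maximum at c = 6 (2.892 fledglings).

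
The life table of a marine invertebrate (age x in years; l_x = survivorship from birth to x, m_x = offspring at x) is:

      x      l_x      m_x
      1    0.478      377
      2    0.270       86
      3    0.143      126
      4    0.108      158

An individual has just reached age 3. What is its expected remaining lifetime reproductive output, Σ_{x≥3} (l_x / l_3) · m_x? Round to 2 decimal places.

245.33

l_3 = 0.143. Conditional survival from age 3 to x is l_x / l_3.
  x=3: (0.143/0.143) × 126 = 126.0000
  x=4: (0.108/0.143) × 158 = 119.3287
Sum = 126.0000 + 119.3287 = 245.3287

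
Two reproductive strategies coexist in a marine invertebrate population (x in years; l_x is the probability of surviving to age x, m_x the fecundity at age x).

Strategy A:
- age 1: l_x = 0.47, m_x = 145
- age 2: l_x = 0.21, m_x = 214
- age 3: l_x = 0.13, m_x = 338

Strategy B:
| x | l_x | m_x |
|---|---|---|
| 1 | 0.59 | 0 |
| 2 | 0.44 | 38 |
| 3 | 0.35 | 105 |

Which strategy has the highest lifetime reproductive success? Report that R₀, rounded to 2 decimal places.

157.03

Strategy A: R₀ = 0.47×145 + 0.21×214 + 0.13×338 = 157.0300
Strategy B: R₀ = 0.59×0 + 0.44×38 + 0.35×105 = 53.4700
Highest R₀: strategy A with 157.0300.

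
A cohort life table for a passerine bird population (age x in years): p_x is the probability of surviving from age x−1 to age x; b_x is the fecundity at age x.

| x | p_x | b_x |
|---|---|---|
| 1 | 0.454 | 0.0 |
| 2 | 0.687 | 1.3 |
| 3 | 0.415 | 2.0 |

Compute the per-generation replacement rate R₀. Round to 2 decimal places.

0.66

Survivorship from birth: l_x = p_1·p_2·…·p_x.
  l_1 = 0.45400
  l_2 = 0.31190
  l_3 = 0.12944
R₀ = Σ l_x b_x:
  age 1: 0.45400 × 0.0 = 0.0000
  age 2: 0.31190 × 1.3 = 0.4055
  age 3: 0.12944 × 2.0 = 0.2589
R₀ = 0.0000 + 0.4055 + 0.2589 = 0.6643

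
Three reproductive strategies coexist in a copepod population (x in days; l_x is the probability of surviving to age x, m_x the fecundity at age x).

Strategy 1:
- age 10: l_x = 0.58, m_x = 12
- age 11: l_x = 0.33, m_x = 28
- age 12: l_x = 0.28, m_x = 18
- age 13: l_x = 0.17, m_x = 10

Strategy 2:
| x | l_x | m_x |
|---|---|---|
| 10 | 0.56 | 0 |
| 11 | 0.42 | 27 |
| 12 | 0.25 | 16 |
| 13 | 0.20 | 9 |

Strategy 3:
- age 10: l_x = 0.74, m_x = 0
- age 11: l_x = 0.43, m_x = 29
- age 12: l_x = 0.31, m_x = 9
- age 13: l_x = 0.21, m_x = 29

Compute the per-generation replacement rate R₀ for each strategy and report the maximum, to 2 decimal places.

Strategy 1: R₀ = 0.58×12 + 0.33×28 + 0.28×18 + 0.17×10 = 22.9400
Strategy 2: R₀ = 0.56×0 + 0.42×27 + 0.25×16 + 0.20×9 = 17.1400
Strategy 3: R₀ = 0.74×0 + 0.43×29 + 0.31×9 + 0.21×29 = 21.3500
Highest R₀: strategy 1 with 22.9400.

22.94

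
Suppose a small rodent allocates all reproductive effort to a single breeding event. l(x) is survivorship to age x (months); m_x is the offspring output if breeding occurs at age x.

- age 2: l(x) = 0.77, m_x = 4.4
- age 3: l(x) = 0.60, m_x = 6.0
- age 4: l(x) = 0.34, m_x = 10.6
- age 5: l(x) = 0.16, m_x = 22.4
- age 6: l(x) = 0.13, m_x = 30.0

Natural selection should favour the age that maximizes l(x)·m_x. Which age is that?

Expected offspring if breeding at age x = l(x) × m_x:
  age 2: 0.77 × 4.4 = 3.388
  age 3: 0.60 × 6.0 = 3.600
  age 4: 0.34 × 10.6 = 3.604
  age 5: 0.16 × 22.4 = 3.584
  age 6: 0.13 × 30.0 = 3.900
Maximum at age 6 (3.900).

6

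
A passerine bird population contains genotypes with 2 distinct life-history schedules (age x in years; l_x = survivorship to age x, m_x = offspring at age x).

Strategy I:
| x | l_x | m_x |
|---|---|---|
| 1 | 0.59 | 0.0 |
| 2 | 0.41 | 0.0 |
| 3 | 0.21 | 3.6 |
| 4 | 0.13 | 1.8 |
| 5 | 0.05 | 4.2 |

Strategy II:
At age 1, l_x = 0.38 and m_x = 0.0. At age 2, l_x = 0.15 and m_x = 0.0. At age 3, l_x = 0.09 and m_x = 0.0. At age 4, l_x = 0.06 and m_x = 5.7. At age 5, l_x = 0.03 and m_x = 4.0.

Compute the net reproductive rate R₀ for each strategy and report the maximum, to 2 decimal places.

Strategy I: R₀ = 0.59×0.0 + 0.41×0.0 + 0.21×3.6 + 0.13×1.8 + 0.05×4.2 = 1.2000
Strategy II: R₀ = 0.38×0.0 + 0.15×0.0 + 0.09×0.0 + 0.06×5.7 + 0.03×4.0 = 0.4620
Highest R₀: strategy I with 1.2000.

1.20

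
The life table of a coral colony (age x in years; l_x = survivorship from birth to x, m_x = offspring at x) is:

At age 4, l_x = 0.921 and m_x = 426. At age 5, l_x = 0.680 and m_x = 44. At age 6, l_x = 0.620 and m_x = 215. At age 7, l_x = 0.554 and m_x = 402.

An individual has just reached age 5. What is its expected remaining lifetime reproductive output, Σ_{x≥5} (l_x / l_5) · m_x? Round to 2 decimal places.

567.54

l_5 = 0.680. Conditional survival from age 5 to x is l_x / l_5.
  x=5: (0.680/0.680) × 44 = 44.0000
  x=6: (0.620/0.680) × 215 = 196.0294
  x=7: (0.554/0.680) × 402 = 327.5118
Sum = 44.0000 + 196.0294 + 327.5118 = 567.5412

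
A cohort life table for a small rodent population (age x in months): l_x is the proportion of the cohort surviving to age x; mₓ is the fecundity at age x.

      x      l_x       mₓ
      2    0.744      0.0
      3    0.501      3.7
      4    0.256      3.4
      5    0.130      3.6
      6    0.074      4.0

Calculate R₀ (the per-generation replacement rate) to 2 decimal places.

R₀ = Σ l_x mₓ:
  age 2: 0.744 × 0.0 = 0.0000
  age 3: 0.501 × 3.7 = 1.8537
  age 4: 0.256 × 3.4 = 0.8704
  age 5: 0.130 × 3.6 = 0.4680
  age 6: 0.074 × 4.0 = 0.2960
R₀ = 0.0000 + 1.8537 + 0.8704 + 0.4680 + 0.2960 = 3.4881

3.49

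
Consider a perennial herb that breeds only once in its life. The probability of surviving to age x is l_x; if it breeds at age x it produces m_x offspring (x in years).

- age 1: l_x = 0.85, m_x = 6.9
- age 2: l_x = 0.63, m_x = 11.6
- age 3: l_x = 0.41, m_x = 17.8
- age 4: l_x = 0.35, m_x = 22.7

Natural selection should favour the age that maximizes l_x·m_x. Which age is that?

4

Expected offspring if breeding at age x = l_x × m_x:
  age 1: 0.85 × 6.9 = 5.865
  age 2: 0.63 × 11.6 = 7.308
  age 3: 0.41 × 17.8 = 7.298
  age 4: 0.35 × 22.7 = 7.945
Maximum at age 4 (7.945).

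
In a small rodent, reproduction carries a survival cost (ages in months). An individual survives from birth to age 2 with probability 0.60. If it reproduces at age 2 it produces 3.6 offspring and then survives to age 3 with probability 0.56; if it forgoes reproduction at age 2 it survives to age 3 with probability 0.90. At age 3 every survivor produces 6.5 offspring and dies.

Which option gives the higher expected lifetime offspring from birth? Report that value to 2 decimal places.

breed at age 2: R₀ = 0.60 × (3.6 + 0.56 × 6.5) = 0.60 × 7.2400 = 4.3440
delay to age 3: R₀ = 0.60 × (0.90 × 6.5) = 0.60 × 5.8500 = 3.5100
Higher: breed at age 2 (4.3440).

4.34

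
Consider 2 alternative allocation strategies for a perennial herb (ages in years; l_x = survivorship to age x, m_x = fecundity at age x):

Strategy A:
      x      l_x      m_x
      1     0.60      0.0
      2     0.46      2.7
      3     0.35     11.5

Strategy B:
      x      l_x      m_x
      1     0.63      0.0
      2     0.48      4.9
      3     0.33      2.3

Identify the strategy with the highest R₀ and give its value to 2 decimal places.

5.27

Strategy A: R₀ = 0.60×0.0 + 0.46×2.7 + 0.35×11.5 = 5.2670
Strategy B: R₀ = 0.63×0.0 + 0.48×4.9 + 0.33×2.3 = 3.1110
Highest R₀: strategy A with 5.2670.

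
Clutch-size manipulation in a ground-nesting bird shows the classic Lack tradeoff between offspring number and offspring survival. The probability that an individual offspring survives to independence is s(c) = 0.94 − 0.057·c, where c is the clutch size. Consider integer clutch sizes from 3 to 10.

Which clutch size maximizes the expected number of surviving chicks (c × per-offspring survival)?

Expected surviving chicks = c × s(c):
  c=3: 3 × 0.769 = 2.307
  c=4: 4 × 0.712 = 2.848
  c=5: 5 × 0.655 = 3.275
  c=6: 6 × 0.598 = 3.588
  c=7: 7 × 0.541 = 3.787
  c=8: 8 × 0.484 = 3.872
  c=9: 9 × 0.427 = 3.843
  c=10: 10 × 0.370 = 3.700
Maximum at c = 8 (3.872 surviving chicks).

8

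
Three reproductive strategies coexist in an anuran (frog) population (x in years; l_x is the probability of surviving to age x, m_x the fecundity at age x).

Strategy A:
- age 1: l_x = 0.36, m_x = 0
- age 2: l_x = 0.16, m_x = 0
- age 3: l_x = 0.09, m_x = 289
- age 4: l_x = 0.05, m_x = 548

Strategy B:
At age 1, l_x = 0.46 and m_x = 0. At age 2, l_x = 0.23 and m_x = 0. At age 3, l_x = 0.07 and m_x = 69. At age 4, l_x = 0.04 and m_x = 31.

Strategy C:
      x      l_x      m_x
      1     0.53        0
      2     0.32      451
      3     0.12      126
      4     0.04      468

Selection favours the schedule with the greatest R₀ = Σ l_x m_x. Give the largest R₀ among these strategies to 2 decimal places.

Strategy A: R₀ = 0.36×0 + 0.16×0 + 0.09×289 + 0.05×548 = 53.4100
Strategy B: R₀ = 0.46×0 + 0.23×0 + 0.07×69 + 0.04×31 = 6.0700
Strategy C: R₀ = 0.53×0 + 0.32×451 + 0.12×126 + 0.04×468 = 178.1600
Highest R₀: strategy C with 178.1600.

178.16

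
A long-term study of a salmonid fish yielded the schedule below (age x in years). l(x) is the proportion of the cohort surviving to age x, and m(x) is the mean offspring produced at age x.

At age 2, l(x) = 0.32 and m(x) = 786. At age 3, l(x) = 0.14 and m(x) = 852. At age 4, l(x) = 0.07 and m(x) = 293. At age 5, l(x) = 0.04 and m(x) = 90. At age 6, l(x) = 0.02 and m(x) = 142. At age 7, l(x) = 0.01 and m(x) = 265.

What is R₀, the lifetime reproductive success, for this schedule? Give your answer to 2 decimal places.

400.40

R₀ = Σ l(x) m(x):
  age 2: 0.32 × 786 = 251.5200
  age 3: 0.14 × 852 = 119.2800
  age 4: 0.07 × 293 = 20.5100
  age 5: 0.04 × 90 = 3.6000
  age 6: 0.02 × 142 = 2.8400
  age 7: 0.01 × 265 = 2.6500
R₀ = 251.5200 + 119.2800 + 20.5100 + 3.6000 + 2.8400 + 2.6500 = 400.4000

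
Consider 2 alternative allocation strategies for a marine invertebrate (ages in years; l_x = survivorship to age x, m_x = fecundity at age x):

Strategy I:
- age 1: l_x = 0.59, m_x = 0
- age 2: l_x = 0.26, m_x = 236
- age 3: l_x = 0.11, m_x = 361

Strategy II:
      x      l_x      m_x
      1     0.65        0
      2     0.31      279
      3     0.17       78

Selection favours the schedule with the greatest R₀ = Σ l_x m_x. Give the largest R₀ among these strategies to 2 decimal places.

101.07

Strategy I: R₀ = 0.59×0 + 0.26×236 + 0.11×361 = 101.0700
Strategy II: R₀ = 0.65×0 + 0.31×279 + 0.17×78 = 99.7500
Highest R₀: strategy I with 101.0700.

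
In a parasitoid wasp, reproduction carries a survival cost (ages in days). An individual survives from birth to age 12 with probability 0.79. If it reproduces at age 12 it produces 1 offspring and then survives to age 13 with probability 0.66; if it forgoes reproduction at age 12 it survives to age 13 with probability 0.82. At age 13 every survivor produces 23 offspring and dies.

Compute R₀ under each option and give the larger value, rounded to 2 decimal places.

14.90

breed at age 12: R₀ = 0.79 × (1 + 0.66 × 23) = 0.79 × 16.1800 = 12.7822
delay to age 13: R₀ = 0.79 × (0.82 × 23) = 0.79 × 18.8600 = 14.8994
Higher: delay to age 13 (14.8994).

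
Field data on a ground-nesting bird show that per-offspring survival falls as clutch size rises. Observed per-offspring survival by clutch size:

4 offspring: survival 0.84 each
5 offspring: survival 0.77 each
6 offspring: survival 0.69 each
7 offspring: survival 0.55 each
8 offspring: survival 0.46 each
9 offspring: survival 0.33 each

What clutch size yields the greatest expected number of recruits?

6

Expected recruits = c × s(c):
  c=4: 4 × 0.84 = 3.360
  c=5: 5 × 0.77 = 3.850
  c=6: 6 × 0.69 = 4.140
  c=7: 7 × 0.55 = 3.850
  c=8: 8 × 0.46 = 3.680
  c=9: 9 × 0.33 = 2.970
Maximum at c = 6 (4.140 recruits).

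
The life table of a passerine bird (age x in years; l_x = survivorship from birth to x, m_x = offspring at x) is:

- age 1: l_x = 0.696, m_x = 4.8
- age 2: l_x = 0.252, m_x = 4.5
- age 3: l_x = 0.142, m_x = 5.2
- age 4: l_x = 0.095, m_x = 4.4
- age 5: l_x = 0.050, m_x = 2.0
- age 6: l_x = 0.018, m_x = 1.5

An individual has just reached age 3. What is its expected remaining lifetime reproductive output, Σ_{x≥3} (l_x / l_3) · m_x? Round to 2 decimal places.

9.04

l_3 = 0.142. Conditional survival from age 3 to x is l_x / l_3.
  x=3: (0.142/0.142) × 5.2 = 5.2000
  x=4: (0.095/0.142) × 4.4 = 2.9437
  x=5: (0.050/0.142) × 2.0 = 0.7042
  x=6: (0.018/0.142) × 1.5 = 0.1901
Sum = 5.2000 + 2.9437 + 0.7042 + 0.1901 = 9.0380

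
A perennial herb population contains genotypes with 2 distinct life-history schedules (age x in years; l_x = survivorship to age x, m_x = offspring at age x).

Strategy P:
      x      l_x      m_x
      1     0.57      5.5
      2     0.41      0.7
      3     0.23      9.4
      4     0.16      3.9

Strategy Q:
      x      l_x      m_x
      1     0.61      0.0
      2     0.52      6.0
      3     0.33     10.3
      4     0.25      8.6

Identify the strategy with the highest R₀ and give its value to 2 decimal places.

Strategy P: R₀ = 0.57×5.5 + 0.41×0.7 + 0.23×9.4 + 0.16×3.9 = 6.2080
Strategy Q: R₀ = 0.61×0.0 + 0.52×6.0 + 0.33×10.3 + 0.25×8.6 = 8.6690
Highest R₀: strategy Q with 8.6690.

8.67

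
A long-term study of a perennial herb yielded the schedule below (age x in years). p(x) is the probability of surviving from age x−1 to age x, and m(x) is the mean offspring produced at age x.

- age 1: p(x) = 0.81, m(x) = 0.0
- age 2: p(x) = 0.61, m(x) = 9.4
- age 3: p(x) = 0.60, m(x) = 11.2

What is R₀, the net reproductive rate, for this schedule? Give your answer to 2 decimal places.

7.96

Survivorship from birth: l_x = p_1·p_2·…·p_x.
  l_1 = 0.81000
  l_2 = 0.49410
  l_3 = 0.29646
R₀ = Σ l_x m(x):
  age 1: 0.81000 × 0.0 = 0.0000
  age 2: 0.49410 × 9.4 = 4.6445
  age 3: 0.29646 × 11.2 = 3.3204
R₀ = 0.0000 + 4.6445 + 3.3204 = 7.9649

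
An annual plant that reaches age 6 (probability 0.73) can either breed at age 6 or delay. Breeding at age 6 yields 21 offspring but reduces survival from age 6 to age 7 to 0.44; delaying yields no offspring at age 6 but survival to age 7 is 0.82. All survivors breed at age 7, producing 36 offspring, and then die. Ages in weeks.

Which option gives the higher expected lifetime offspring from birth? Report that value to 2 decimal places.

26.89

breed at age 6: R₀ = 0.73 × (21 + 0.44 × 36) = 0.73 × 36.8400 = 26.8932
delay to age 7: R₀ = 0.73 × (0.82 × 36) = 0.73 × 29.5200 = 21.5496
Higher: breed at age 6 (26.8932).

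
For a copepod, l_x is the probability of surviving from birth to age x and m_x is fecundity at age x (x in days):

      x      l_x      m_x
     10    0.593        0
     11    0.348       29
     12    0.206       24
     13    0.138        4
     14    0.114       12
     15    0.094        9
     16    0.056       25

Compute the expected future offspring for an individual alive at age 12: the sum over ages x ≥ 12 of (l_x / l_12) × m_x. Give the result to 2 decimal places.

44.22

l_12 = 0.206. Conditional survival from age 12 to x is l_x / l_12.
  x=12: (0.206/0.206) × 24 = 24.0000
  x=13: (0.138/0.206) × 4 = 2.6796
  x=14: (0.114/0.206) × 12 = 6.6408
  x=15: (0.094/0.206) × 9 = 4.1068
  x=16: (0.056/0.206) × 25 = 6.7961
Sum = 24.0000 + 2.6796 + 6.6408 + 4.1068 + 6.7961 = 44.2233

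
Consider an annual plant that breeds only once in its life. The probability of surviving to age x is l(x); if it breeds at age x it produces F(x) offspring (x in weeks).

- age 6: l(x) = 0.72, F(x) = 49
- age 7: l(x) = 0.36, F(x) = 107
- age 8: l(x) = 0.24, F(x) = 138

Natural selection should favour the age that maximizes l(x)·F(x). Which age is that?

7

Expected offspring if breeding at age x = l(x) × F(x):
  age 6: 0.72 × 49 = 35.280
  age 7: 0.36 × 107 = 38.520
  age 8: 0.24 × 138 = 33.120
Maximum at age 7 (38.520).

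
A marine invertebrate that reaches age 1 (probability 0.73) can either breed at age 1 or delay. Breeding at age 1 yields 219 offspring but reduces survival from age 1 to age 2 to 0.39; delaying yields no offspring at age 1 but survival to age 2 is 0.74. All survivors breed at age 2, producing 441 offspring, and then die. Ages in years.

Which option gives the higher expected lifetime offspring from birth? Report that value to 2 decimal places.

285.42

breed at age 1: R₀ = 0.73 × (219 + 0.39 × 441) = 0.73 × 390.9900 = 285.4227
delay to age 2: R₀ = 0.73 × (0.74 × 441) = 0.73 × 326.3400 = 238.2282
Higher: breed at age 1 (285.4227).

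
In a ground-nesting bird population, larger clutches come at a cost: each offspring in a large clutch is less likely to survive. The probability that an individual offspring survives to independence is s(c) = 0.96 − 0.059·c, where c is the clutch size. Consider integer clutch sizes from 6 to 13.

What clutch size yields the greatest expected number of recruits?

8

Expected recruits = c × s(c):
  c=6: 6 × 0.606 = 3.636
  c=7: 7 × 0.547 = 3.829
  c=8: 8 × 0.488 = 3.904
  c=9: 9 × 0.429 = 3.861
  c=10: 10 × 0.370 = 3.700
  c=11: 11 × 0.311 = 3.421
  c=12: 12 × 0.252 = 3.024
  c=13: 13 × 0.193 = 2.509
Maximum at c = 8 (3.904 recruits).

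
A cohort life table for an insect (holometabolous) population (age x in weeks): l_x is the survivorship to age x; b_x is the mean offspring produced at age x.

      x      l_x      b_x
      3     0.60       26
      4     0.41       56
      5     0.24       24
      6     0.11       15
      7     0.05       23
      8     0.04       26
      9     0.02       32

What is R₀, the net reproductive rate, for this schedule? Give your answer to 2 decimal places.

48.80

R₀ = Σ l_x b_x:
  age 3: 0.60 × 26 = 15.6000
  age 4: 0.41 × 56 = 22.9600
  age 5: 0.24 × 24 = 5.7600
  age 6: 0.11 × 15 = 1.6500
  age 7: 0.05 × 23 = 1.1500
  age 8: 0.04 × 26 = 1.0400
  age 9: 0.02 × 32 = 0.6400
R₀ = 15.6000 + 22.9600 + 5.7600 + 1.6500 + 1.1500 + 1.0400 + 0.6400 = 48.8000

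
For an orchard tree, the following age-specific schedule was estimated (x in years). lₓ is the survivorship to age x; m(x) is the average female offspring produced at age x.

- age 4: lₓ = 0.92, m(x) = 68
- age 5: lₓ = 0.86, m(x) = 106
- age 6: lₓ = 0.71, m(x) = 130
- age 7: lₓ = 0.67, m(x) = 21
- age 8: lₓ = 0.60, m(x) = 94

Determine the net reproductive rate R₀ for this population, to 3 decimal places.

R₀ = Σ lₓ m(x):
  age 4: 0.92 × 68 = 62.5600
  age 5: 0.86 × 106 = 91.1600
  age 6: 0.71 × 130 = 92.3000
  age 7: 0.67 × 21 = 14.0700
  age 8: 0.60 × 94 = 56.4000
R₀ = 62.5600 + 91.1600 + 92.3000 + 14.0700 + 56.4000 = 316.4900

316.490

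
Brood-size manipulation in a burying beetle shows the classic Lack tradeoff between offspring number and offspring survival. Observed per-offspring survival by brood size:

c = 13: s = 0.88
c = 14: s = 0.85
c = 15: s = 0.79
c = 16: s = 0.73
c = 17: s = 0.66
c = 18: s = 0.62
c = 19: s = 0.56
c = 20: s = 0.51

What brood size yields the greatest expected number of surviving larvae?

Expected surviving larvae = c × s(c):
  c=13: 13 × 0.88 = 11.440
  c=14: 14 × 0.85 = 11.900
  c=15: 15 × 0.79 = 11.850
  c=16: 16 × 0.73 = 11.680
  c=17: 17 × 0.66 = 11.220
  c=18: 18 × 0.62 = 11.160
  c=19: 19 × 0.56 = 10.640
  c=20: 20 × 0.51 = 10.200
Maximum at c = 14 (11.900 surviving larvae).

14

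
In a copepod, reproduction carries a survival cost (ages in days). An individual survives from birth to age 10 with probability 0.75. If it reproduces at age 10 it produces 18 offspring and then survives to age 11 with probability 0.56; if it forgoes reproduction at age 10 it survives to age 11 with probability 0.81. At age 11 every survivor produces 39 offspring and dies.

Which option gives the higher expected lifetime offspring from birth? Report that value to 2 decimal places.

29.88

breed at age 10: R₀ = 0.75 × (18 + 0.56 × 39) = 0.75 × 39.8400 = 29.8800
delay to age 11: R₀ = 0.75 × (0.81 × 39) = 0.75 × 31.5900 = 23.6925
Higher: breed at age 10 (29.8800).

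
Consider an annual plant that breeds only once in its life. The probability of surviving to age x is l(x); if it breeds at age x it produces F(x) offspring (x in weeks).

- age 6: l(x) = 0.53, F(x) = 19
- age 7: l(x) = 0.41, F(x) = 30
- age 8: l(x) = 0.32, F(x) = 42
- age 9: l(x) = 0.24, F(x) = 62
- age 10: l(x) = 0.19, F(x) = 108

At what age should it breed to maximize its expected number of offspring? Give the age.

10

Expected offspring if breeding at age x = l(x) × F(x):
  age 6: 0.53 × 19 = 10.070
  age 7: 0.41 × 30 = 12.300
  age 8: 0.32 × 42 = 13.440
  age 9: 0.24 × 62 = 14.880
  age 10: 0.19 × 108 = 20.520
Maximum at age 10 (20.520).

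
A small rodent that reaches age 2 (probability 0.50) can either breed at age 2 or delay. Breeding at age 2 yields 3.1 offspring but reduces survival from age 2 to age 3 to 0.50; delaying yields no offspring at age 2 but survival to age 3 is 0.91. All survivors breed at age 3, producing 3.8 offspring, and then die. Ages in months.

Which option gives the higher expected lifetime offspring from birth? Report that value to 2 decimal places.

2.50

breed at age 2: R₀ = 0.50 × (3.1 + 0.50 × 3.8) = 0.50 × 5.0000 = 2.5000
delay to age 3: R₀ = 0.50 × (0.91 × 3.8) = 0.50 × 3.4580 = 1.7290
Higher: breed at age 2 (2.5000).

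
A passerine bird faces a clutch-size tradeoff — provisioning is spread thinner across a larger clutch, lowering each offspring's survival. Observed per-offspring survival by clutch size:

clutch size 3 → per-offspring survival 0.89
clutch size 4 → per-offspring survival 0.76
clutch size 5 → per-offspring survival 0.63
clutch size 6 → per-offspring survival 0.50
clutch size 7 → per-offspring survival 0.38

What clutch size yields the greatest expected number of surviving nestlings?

Expected surviving nestlings = c × s(c):
  c=3: 3 × 0.89 = 2.670
  c=4: 4 × 0.76 = 3.040
  c=5: 5 × 0.63 = 3.150
  c=6: 6 × 0.50 = 3.000
  c=7: 7 × 0.38 = 2.660
Maximum at c = 5 (3.150 surviving nestlings).

5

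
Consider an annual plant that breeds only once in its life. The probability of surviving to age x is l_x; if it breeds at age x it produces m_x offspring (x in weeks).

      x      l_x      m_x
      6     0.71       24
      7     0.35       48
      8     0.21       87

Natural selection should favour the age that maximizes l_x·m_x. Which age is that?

Expected offspring if breeding at age x = l_x × m_x:
  age 6: 0.71 × 24 = 17.040
  age 7: 0.35 × 48 = 16.800
  age 8: 0.21 × 87 = 18.270
Maximum at age 8 (18.270).

8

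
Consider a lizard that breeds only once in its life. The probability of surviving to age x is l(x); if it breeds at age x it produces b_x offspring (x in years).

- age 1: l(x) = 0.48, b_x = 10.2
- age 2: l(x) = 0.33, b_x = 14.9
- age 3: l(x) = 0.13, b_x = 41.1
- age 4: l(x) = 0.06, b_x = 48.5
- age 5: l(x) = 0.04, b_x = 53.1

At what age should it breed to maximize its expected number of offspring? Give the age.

Expected offspring if breeding at age x = l(x) × b_x:
  age 1: 0.48 × 10.2 = 4.896
  age 2: 0.33 × 14.9 = 4.917
  age 3: 0.13 × 41.1 = 5.343
  age 4: 0.06 × 48.5 = 2.910
  age 5: 0.04 × 53.1 = 2.124
Maximum at age 3 (5.343).

3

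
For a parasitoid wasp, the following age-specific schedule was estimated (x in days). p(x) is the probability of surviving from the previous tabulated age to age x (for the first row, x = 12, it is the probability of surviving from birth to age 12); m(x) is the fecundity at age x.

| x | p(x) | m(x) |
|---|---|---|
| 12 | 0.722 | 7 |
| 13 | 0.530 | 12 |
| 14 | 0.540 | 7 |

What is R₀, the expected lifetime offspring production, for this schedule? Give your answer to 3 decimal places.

Survivorship from birth: l_x = p_12·p_13·…·p_x.
  l_12 = 0.72200
  l_13 = 0.38266
  l_14 = 0.20664
R₀ = Σ l_x m(x):
  age 12: 0.72200 × 7 = 5.0540
  age 13: 0.38266 × 12 = 4.5919
  age 14: 0.20664 × 7 = 1.4465
R₀ = 5.0540 + 4.5919 + 1.4465 = 11.0924

11.092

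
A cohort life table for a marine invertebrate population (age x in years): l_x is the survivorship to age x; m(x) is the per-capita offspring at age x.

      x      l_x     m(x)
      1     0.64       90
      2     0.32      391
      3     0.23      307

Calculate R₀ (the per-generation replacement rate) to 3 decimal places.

R₀ = Σ l_x m(x):
  age 1: 0.64 × 90 = 57.6000
  age 2: 0.32 × 391 = 125.1200
  age 3: 0.23 × 307 = 70.6100
R₀ = 57.6000 + 125.1200 + 70.6100 = 253.3300

253.330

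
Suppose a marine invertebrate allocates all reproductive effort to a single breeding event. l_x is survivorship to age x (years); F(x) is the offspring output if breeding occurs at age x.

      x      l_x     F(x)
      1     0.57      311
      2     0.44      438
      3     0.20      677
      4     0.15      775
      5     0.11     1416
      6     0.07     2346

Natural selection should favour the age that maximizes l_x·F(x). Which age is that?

2

Expected offspring if breeding at age x = l_x × F(x):
  age 1: 0.57 × 311 = 177.270
  age 2: 0.44 × 438 = 192.720
  age 3: 0.20 × 677 = 135.400
  age 4: 0.15 × 775 = 116.250
  age 5: 0.11 × 1416 = 155.760
  age 6: 0.07 × 2346 = 164.220
Maximum at age 2 (192.720).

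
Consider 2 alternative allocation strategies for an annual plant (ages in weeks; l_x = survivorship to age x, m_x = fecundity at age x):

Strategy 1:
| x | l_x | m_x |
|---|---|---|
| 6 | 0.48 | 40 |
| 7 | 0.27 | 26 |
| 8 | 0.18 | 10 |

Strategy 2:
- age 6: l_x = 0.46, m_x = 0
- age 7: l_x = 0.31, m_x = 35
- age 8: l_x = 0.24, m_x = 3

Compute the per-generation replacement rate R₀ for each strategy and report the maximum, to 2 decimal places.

28.02

Strategy 1: R₀ = 0.48×40 + 0.27×26 + 0.18×10 = 28.0200
Strategy 2: R₀ = 0.46×0 + 0.31×35 + 0.24×3 = 11.5700
Highest R₀: strategy 1 with 28.0200.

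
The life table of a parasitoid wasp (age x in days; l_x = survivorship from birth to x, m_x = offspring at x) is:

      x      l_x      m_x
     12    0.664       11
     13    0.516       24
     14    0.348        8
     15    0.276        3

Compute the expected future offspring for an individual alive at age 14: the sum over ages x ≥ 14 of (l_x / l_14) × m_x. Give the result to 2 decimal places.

l_14 = 0.348. Conditional survival from age 14 to x is l_x / l_14.
  x=14: (0.348/0.348) × 8 = 8.0000
  x=15: (0.276/0.348) × 3 = 2.3793
Sum = 8.0000 + 2.3793 = 10.3793

10.38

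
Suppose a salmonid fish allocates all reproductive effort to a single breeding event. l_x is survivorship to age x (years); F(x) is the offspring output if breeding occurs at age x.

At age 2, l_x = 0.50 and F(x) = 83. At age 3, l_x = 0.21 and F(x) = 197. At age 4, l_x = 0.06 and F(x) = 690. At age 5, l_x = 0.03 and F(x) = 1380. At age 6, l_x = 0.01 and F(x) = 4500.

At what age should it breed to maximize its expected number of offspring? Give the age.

6

Expected offspring if breeding at age x = l_x × F(x):
  age 2: 0.50 × 83 = 41.500
  age 3: 0.21 × 197 = 41.370
  age 4: 0.06 × 690 = 41.400
  age 5: 0.03 × 1380 = 41.400
  age 6: 0.01 × 4500 = 45.000
Maximum at age 6 (45.000).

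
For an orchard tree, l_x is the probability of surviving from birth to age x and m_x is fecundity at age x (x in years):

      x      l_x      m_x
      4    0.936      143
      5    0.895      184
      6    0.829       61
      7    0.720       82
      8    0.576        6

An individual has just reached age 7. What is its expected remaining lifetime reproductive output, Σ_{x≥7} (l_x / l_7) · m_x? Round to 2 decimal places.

86.80

l_7 = 0.720. Conditional survival from age 7 to x is l_x / l_7.
  x=7: (0.720/0.720) × 82 = 82.0000
  x=8: (0.576/0.720) × 6 = 4.8000
Sum = 82.0000 + 4.8000 = 86.8000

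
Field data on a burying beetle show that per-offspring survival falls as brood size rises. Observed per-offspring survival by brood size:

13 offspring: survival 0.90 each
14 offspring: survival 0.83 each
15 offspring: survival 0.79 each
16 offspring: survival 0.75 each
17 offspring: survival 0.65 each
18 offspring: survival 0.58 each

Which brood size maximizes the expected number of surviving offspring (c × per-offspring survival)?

Expected surviving offspring = c × s(c):
  c=13: 13 × 0.90 = 11.700
  c=14: 14 × 0.83 = 11.620
  c=15: 15 × 0.79 = 11.850
  c=16: 16 × 0.75 = 12.000
  c=17: 17 × 0.65 = 11.050
  c=18: 18 × 0.58 = 10.440
Maximum at c = 16 (12.000 surviving offspring).

16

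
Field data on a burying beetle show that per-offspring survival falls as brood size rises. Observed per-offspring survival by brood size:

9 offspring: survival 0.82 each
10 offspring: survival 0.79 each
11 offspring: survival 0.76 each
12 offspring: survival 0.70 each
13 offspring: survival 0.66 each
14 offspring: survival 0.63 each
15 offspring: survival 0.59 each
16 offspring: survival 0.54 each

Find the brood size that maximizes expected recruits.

Expected recruits = c × s(c):
  c=9: 9 × 0.82 = 7.380
  c=10: 10 × 0.79 = 7.900
  c=11: 11 × 0.76 = 8.360
  c=12: 12 × 0.70 = 8.400
  c=13: 13 × 0.66 = 8.580
  c=14: 14 × 0.63 = 8.820
  c=15: 15 × 0.59 = 8.850
  c=16: 16 × 0.54 = 8.640
Maximum at c = 15 (8.850 recruits).

15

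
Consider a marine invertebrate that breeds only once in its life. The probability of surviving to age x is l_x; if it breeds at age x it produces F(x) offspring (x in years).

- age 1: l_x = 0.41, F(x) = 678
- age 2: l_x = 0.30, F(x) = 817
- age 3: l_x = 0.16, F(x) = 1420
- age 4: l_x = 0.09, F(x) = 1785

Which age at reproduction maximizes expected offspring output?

Expected offspring if breeding at age x = l_x × F(x):
  age 1: 0.41 × 678 = 277.980
  age 2: 0.30 × 817 = 245.100
  age 3: 0.16 × 1420 = 227.200
  age 4: 0.09 × 1785 = 160.650
Maximum at age 1 (277.980).

1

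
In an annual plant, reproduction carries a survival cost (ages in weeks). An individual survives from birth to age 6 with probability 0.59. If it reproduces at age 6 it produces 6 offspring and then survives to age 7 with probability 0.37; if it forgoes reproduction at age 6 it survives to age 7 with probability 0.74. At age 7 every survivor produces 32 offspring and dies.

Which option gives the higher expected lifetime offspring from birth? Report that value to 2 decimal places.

breed at age 6: R₀ = 0.59 × (6 + 0.37 × 32) = 0.59 × 17.8400 = 10.5256
delay to age 7: R₀ = 0.59 × (0.74 × 32) = 0.59 × 23.6800 = 13.9712
Higher: delay to age 7 (13.9712).

13.97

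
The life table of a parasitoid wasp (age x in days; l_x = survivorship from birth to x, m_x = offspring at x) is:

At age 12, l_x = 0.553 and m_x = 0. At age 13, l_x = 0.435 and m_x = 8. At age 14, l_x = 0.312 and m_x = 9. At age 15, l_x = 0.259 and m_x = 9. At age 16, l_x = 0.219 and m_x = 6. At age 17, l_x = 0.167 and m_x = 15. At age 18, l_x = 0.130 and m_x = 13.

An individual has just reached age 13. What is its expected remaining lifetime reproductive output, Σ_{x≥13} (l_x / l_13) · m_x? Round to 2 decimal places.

32.48

l_13 = 0.435. Conditional survival from age 13 to x is l_x / l_13.
  x=13: (0.435/0.435) × 8 = 8.0000
  x=14: (0.312/0.435) × 9 = 6.4552
  x=15: (0.259/0.435) × 9 = 5.3586
  x=16: (0.219/0.435) × 6 = 3.0207
  x=17: (0.167/0.435) × 15 = 5.7586
  x=18: (0.130/0.435) × 13 = 3.8851
Sum = 8.0000 + 6.4552 + 5.3586 + 3.0207 + 5.7586 + 3.8851 = 32.4782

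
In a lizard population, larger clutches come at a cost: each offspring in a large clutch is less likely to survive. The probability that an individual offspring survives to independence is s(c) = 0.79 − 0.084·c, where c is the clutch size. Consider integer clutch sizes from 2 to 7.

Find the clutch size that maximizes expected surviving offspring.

Expected surviving offspring = c × s(c):
  c=2: 2 × 0.622 = 1.244
  c=3: 3 × 0.538 = 1.614
  c=4: 4 × 0.454 = 1.816
  c=5: 5 × 0.370 = 1.850
  c=6: 6 × 0.286 = 1.716
  c=7: 7 × 0.202 = 1.414
Maximum at c = 5 (1.850 surviving offspring).

5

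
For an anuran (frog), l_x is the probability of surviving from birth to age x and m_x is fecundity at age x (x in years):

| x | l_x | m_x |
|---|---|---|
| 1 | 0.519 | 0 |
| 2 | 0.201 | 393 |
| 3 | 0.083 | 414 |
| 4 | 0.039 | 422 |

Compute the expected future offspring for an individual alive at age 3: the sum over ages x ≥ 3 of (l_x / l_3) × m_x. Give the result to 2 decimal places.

l_3 = 0.083. Conditional survival from age 3 to x is l_x / l_3.
  x=3: (0.083/0.083) × 414 = 414.0000
  x=4: (0.039/0.083) × 422 = 198.2892
Sum = 414.0000 + 198.2892 = 612.2892

612.29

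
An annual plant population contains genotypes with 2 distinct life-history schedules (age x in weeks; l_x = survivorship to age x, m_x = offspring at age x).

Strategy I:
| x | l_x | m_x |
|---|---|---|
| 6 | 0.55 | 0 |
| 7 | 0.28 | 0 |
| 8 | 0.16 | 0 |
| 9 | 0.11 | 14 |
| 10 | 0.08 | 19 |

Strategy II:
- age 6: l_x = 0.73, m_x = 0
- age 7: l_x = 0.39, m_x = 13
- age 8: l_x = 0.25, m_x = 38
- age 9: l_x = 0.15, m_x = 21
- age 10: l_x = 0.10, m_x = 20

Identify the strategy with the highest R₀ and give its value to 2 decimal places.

Strategy I: R₀ = 0.55×0 + 0.28×0 + 0.16×0 + 0.11×14 + 0.08×19 = 3.0600
Strategy II: R₀ = 0.73×0 + 0.39×13 + 0.25×38 + 0.15×21 + 0.10×20 = 19.7200
Highest R₀: strategy II with 19.7200.

19.72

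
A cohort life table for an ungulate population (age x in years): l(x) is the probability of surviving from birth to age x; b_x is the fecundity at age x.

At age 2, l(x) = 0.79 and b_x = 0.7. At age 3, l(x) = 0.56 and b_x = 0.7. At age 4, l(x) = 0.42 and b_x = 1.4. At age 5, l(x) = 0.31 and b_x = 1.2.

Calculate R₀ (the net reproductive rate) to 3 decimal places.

R₀ = Σ l(x) b_x:
  age 2: 0.79 × 0.7 = 0.5530
  age 3: 0.56 × 0.7 = 0.3920
  age 4: 0.42 × 1.4 = 0.5880
  age 5: 0.31 × 1.2 = 0.3720
R₀ = 0.5530 + 0.3920 + 0.5880 + 0.3720 = 1.9050

1.905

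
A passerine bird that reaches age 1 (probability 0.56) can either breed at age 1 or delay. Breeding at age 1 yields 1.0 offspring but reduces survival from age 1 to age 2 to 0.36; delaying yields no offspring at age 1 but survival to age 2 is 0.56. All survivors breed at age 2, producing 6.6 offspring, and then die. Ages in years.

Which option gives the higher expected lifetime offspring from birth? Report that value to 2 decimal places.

2.07

breed at age 1: R₀ = 0.56 × (1.0 + 0.36 × 6.6) = 0.56 × 3.3760 = 1.8906
delay to age 2: R₀ = 0.56 × (0.56 × 6.6) = 0.56 × 3.6960 = 2.0698
Higher: delay to age 2 (2.0698).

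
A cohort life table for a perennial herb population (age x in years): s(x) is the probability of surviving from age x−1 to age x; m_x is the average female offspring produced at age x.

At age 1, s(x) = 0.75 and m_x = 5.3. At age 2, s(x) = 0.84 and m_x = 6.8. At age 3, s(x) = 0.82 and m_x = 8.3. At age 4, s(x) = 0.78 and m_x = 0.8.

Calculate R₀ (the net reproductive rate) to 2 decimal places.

Survivorship from birth: l_x = s_1·s_2·…·s_x.
  l_1 = 0.75000
  l_2 = 0.63000
  l_3 = 0.51660
  l_4 = 0.40295
R₀ = Σ l_x m_x:
  age 1: 0.75000 × 5.3 = 3.9750
  age 2: 0.63000 × 6.8 = 4.2840
  age 3: 0.51660 × 8.3 = 4.2878
  age 4: 0.40295 × 0.8 = 0.3224
R₀ = 3.9750 + 4.2840 + 4.2878 + 0.3224 = 12.8691

12.87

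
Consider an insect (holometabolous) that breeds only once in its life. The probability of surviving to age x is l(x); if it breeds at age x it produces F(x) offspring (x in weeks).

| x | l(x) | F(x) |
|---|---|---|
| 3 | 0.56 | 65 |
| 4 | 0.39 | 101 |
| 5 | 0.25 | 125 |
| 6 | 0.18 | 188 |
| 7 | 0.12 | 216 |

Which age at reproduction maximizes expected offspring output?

Expected offspring if breeding at age x = l(x) × F(x):
  age 3: 0.56 × 65 = 36.400
  age 4: 0.39 × 101 = 39.390
  age 5: 0.25 × 125 = 31.250
  age 6: 0.18 × 188 = 33.840
  age 7: 0.12 × 216 = 25.920
Maximum at age 4 (39.390).

4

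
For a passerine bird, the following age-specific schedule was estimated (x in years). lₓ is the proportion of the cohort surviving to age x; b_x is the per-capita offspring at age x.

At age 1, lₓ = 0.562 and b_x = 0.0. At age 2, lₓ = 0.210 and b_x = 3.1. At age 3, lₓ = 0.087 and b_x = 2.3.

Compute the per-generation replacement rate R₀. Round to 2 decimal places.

R₀ = Σ lₓ b_x:
  age 1: 0.562 × 0.0 = 0.0000
  age 2: 0.210 × 3.1 = 0.6510
  age 3: 0.087 × 2.3 = 0.2001
R₀ = 0.0000 + 0.6510 + 0.2001 = 0.8511

0.85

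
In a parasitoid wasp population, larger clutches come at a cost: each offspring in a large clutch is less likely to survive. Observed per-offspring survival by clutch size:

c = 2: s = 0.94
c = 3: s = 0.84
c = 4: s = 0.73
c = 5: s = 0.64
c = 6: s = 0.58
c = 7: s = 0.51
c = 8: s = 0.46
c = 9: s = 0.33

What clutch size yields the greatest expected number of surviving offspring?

8

Expected surviving offspring = c × s(c):
  c=2: 2 × 0.94 = 1.880
  c=3: 3 × 0.84 = 2.520
  c=4: 4 × 0.73 = 2.920
  c=5: 5 × 0.64 = 3.200
  c=6: 6 × 0.58 = 3.480
  c=7: 7 × 0.51 = 3.570
  c=8: 8 × 0.46 = 3.680
  c=9: 9 × 0.33 = 2.970
Maximum at c = 8 (3.680 surviving offspring).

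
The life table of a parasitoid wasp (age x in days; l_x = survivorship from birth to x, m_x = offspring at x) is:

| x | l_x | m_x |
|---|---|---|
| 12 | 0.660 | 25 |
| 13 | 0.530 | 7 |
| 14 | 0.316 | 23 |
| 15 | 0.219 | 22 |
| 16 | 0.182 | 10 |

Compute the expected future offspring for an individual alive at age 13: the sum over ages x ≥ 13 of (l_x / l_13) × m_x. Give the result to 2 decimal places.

33.24

l_13 = 0.530. Conditional survival from age 13 to x is l_x / l_13.
  x=13: (0.530/0.530) × 7 = 7.0000
  x=14: (0.316/0.530) × 23 = 13.7132
  x=15: (0.219/0.530) × 22 = 9.0906
  x=16: (0.182/0.530) × 10 = 3.4340
Sum = 7.0000 + 13.7132 + 9.0906 + 3.4340 = 33.2377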